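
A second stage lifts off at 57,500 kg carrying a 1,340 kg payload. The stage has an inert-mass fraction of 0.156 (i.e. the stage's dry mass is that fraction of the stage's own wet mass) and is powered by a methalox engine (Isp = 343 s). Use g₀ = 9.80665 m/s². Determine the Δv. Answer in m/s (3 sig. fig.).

Stage wet mass = m₀ − payload = 57,500 − 1,340 = 56,160 kg.
Stage dry mass = ε × stage wet mass = 0.156 × 56,160 = 8,760.96 kg.
Burnout mass m_f = stage dry + payload = 8,760.96 + 1,340 = 10,100.96 kg.
v_e = Isp · g₀ = 343 × 9.80665 = 3363.7 m/s.
Δv = v_e · ln(57,500/10,100.96) = 3363.7 × ln(5.693) = 3363.7 × 1.7392 ≈ 5850 m/s.

Δv ≈ 5850 m/s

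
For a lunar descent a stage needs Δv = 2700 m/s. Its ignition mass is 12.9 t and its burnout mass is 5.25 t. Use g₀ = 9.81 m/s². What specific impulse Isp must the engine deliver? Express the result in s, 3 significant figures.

ln(m₀/m_f) = ln(12900/5250) = ln(2.457) = 0.8990.
v_e = Δv / ln(m₀/m_f) = 2700 / 0.8990 = 3003.3 m/s.
Isp = v_e / g₀ = 3003.3 / 9.81 = 306.2 s.

Isp ≈ 306 s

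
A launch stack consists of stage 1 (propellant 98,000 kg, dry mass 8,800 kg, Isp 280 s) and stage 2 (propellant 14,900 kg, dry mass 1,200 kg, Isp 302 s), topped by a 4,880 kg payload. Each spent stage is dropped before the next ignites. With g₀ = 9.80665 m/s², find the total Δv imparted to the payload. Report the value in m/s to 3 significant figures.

Δv ≈ 7670 m/s

Ignition mass of stage 1 = 98,000+8,800 + 14,900+1,200 + 4,880 = 127,780 kg.
Stage 1: m₀ = 127,780 kg, m_f = 127,780 − 98,000 = 29,780 kg; Δv = 280×9.80665×ln(4.291) = 2745.9×1.4565 ≈ 3999 m/s.
Stage 2: m₀ = 20,980 kg, m_f = 20,980 − 14,900 = 6,080 kg; Δv = 302×9.80665×ln(3.451) = 2961.6×1.2386 ≈ 3668 m/s.
Total Δv = 3999 + 3668 = 7667 m/s.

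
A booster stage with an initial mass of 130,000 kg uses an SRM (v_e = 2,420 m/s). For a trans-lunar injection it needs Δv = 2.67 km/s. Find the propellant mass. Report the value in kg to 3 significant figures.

propellant mass ≈ 86900 kg

By the Tsiolkovsky rocket equation, m₀/m_f = exp(Δv / v_e) = exp(2670 / 2420.0) = exp(1.1033) = 3.0141.
m_f = 130,000 / 3.0141 = 43,130.6 kg, so propellant = m₀ − m_f = 130,000 − 43,130.6 = 86,869.4 kg.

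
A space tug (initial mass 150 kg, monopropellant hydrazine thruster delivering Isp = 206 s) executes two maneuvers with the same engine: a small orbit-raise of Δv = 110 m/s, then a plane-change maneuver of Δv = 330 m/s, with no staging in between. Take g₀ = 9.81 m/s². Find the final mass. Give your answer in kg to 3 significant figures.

final mass ≈ 121 kg

v_e = Isp · g₀ = 206 × 9.81 = 2020.9 m/s.
After the first burn: m = 150 × exp(−110/2020.9) = 150 × 0.94702 = 142.053 kg.
After the second burn: m = 142.053 × exp(−330/2020.9) = 142.053 × 0.84934 = 120.651 kg.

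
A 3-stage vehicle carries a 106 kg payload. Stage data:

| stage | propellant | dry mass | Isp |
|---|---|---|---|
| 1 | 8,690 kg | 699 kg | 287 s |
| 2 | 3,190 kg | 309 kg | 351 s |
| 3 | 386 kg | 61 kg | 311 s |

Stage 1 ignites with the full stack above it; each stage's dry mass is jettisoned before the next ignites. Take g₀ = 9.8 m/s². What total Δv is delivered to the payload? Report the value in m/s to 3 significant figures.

Δv ≈ 11900 m/s

Ignition mass of stage 1 = 8,690+699 + 3,190+309 + 386+61 + 106 = 13,441 kg.
Stage 1: m₀ = 13,441 kg, m_f = 13,441 − 8,690 = 4,751 kg; Δv = 287×9.8×ln(2.829) = 2812.6×1.0400 ≈ 2925 m/s.
Stage 2: m₀ = 4,052 kg, m_f = 4,052 − 3,190 = 862 kg; Δv = 351×9.8×ln(4.701) = 3439.8×1.5477 ≈ 5324 m/s.
Stage 3: m₀ = 553 kg, m_f = 553 − 386 = 167 kg; Δv = 311×9.8×ln(3.311) = 3047.8×1.1974 ≈ 3649 m/s.
Total Δv = 2925 + 5324 + 3649 = 11898 m/s.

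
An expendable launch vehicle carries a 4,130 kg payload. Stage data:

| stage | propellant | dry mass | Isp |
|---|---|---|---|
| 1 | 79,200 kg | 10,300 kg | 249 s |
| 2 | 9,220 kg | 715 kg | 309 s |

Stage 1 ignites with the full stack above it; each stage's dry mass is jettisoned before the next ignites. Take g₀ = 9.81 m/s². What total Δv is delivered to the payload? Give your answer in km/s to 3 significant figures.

Ignition mass of stage 1 = 79,200+10,300 + 9,220+715 + 4,130 = 103,565 kg.
Stage 1: m₀ = 103,565 kg, m_f = 103,565 − 79,200 = 24,365 kg; Δv = 249×9.81×ln(4.251) = 2442.7×1.4471 ≈ 3535 m/s.
Stage 2: m₀ = 14,065 kg, m_f = 14,065 − 9,220 = 4,845 kg; Δv = 309×9.81×ln(2.903) = 3031.3×1.0657 ≈ 3231 m/s.
Total Δv = 3535 + 3231 = 6766 m/s.

Δv ≈ 6.77 km/s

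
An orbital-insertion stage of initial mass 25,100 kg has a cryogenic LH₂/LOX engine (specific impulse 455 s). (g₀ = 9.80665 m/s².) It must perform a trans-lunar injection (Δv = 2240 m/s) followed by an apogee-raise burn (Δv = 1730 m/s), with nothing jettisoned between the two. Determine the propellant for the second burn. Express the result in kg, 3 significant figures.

v_e = Isp · g₀ = 455 × 9.80665 = 4462.0 m/s.
After the first burn: m = 25100 × exp(−2240/4462.0) = 25100 × 0.60531 = 15,193.3 kg.
After the second burn: m = 15,193.3 × exp(−1730/4462.0) = 15,193.3 × 0.67860 = 10,310.2 kg.
Second-burn propellant = 15,193.3 − 10,310.2 = 4,883.1 kg.

propellant for the second burn ≈ 4880 kg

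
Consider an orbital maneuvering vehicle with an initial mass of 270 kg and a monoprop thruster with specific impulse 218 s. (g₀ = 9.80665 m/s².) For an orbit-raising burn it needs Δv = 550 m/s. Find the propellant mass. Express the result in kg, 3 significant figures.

propellant mass ≈ 61.2 kg

v_e = Isp · g₀ = 218 × 9.80665 = 2137.8 m/s.
m₀/m_f = exp(Δv / v_e) = exp(550 / 2137.8) = exp(0.2573) = 1.2934.
m_f = 270 / 1.2934 = 208.752 kg, so propellant = m₀ − m_f = 270 − 208.752 = 61.248 kg.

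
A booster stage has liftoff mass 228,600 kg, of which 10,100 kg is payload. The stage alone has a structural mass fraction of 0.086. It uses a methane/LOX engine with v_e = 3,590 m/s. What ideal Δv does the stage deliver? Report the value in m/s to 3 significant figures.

Δv ≈ 7430 m/s

Stage wet mass = m₀ − payload = 228,600 − 10,100 = 218,500 kg.
Stage dry mass = ε × stage wet mass = 0.086 × 218,500 = 18,791 kg.
Burnout mass m_f = stage dry + payload = 18,791 + 10,100 = 28,891 kg.
By the Tsiolkovsky rocket equation, Δv = v_e · ln(228,600/28,891) = 3590.0 × ln(7.912) = 3590.0 × 2.0684 ≈ 7426 m/s.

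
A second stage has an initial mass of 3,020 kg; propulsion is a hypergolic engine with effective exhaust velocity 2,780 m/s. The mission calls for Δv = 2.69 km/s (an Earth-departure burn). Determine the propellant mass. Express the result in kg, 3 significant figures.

propellant mass ≈ 1870 kg

m₀/m_f = exp(Δv / v_e) = exp(2690 / 2780.0) = exp(0.9676) = 2.6317.
m_f = 3,020 / 2.6317 = 1,147.55 kg, so propellant = m₀ − m_f = 3,020 − 1,147.55 = 1,872.45 kg.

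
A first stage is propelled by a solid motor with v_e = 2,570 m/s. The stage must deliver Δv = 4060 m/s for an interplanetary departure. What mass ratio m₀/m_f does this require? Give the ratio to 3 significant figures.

mass ratio ≈ 4.85

By the Tsiolkovsky rocket equation, m₀/m_f = exp(Δv / v_e) = exp(4060 / 2570.0) = exp(1.5798) = 4.8538.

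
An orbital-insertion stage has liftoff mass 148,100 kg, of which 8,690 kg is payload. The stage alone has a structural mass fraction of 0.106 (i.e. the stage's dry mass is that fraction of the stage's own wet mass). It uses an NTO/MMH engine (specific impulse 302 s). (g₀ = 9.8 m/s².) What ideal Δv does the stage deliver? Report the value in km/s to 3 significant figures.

Δv ≈ 5.45 km/s

Stage wet mass = m₀ − payload = 148,100 − 8,690 = 139,410 kg.
Stage dry mass = ε × stage wet mass = 0.106 × 139,410 = 14,777.5 kg.
Burnout mass m_f = stage dry + payload = 14,777.5 + 8,690 = 23,467.5 kg.
v_e = Isp · g₀ = 302 × 9.8 = 2959.6 m/s.
From the ideal rocket equation, Δv = v_e · ln(148,100/23,467.5) = 2959.6 × ln(6.311) = 2959.6 × 1.8423 ≈ 5452 m/s.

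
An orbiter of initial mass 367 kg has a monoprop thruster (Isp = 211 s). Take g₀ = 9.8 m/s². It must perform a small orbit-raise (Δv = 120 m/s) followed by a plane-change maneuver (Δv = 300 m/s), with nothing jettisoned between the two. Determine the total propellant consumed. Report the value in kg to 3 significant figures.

v_e = Isp · g₀ = 211 × 9.8 = 2067.8 m/s.
After the first burn: m = 367 × exp(−120/2067.8) = 367 × 0.94362 = 346.309 kg.
After the second burn: m = 346.309 × exp(−300/2067.8) = 346.309 × 0.86495 = 299.54 kg.
Total propellant = m₀ − m_final = 367 − 299.54 = 67.46 kg.

total propellant consumed ≈ 67.5 kg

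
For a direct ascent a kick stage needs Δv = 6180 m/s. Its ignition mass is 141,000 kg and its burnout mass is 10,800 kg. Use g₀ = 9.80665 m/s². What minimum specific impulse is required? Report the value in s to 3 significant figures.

Isp ≈ 245 s

ln(m₀/m_f) = ln(141000/10800) = ln(13.06) = 2.5692.
v_e = Δv / ln(m₀/m_f) = 6180 / 2.5692 = 2405.4 m/s.
Isp = v_e / g₀ = 2405.4 / 9.80665 = 245.3 s.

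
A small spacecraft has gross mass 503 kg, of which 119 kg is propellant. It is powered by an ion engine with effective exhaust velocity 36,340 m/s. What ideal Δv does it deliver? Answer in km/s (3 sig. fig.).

Δv ≈ 9.81 km/s

m_f = m₀ − m_prop = 503 − 119 = 384 kg.
Δv = v_e · ln(m₀/m_f) = 36340.0 × ln(1.31) = 36340.0 × 0.2699 ≈ 9809.9 m/s.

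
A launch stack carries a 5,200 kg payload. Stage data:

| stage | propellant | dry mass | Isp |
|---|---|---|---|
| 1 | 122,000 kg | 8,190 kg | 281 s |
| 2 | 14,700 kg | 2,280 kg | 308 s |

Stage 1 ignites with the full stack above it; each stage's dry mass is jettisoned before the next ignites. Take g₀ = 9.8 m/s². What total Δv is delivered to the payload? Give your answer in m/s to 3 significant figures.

Ignition mass of stage 1 = 122,000+8,190 + 14,700+2,280 + 5,200 = 152,370 kg.
Stage 1: m₀ = 152,370 kg, m_f = 152,370 − 122,000 = 30,370 kg; Δv = 281×9.8×ln(5.017) = 2753.8×1.6129 ≈ 4441 m/s.
Stage 2: m₀ = 22,180 kg, m_f = 22,180 − 14,700 = 7,480 kg; Δv = 308×9.8×ln(2.965) = 3018.4×1.0870 ≈ 3281 m/s.
Total Δv = 4441 + 3281 = 7722 m/s.

Δv ≈ 7720 m/s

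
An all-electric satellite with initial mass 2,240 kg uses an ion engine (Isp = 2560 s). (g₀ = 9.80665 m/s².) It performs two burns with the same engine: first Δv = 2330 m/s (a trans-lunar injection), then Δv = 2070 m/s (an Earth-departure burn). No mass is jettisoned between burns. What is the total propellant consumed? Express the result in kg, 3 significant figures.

total propellant consumed ≈ 360 kg

v_e = Isp · g₀ = 2560 × 9.80665 = 25105.0 m/s.
After the first burn: m = 2240 × exp(−2330/25105.0) = 2240 × 0.91137 = 2,041.47 kg.
After the second burn: m = 2,041.47 × exp(−2070/25105.0) = 2,041.47 × 0.92085 = 1,879.89 kg.
Total propellant = m₀ − m_final = 2240 − 1,879.89 = 360.11 kg.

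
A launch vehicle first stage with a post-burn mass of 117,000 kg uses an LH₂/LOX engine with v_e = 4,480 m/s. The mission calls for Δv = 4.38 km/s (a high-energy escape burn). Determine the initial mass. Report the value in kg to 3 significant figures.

From the ideal rocket equation, m₀/m_f = exp(Δv / v_e) = exp(4380 / 4480.0) = exp(0.9777) = 2.6583.
m₀ = m_f × 2.6583 = 117,000 × 2.6583 = 311,021 kg.

initial mass ≈ 311000 kg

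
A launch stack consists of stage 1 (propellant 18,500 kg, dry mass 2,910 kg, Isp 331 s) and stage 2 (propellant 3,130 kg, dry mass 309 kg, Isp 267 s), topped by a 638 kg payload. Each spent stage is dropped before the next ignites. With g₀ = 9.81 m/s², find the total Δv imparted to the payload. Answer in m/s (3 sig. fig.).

Δv ≈ 8030 m/s

Ignition mass of stage 1 = 18,500+2,910 + 3,130+309 + 638 = 25,487 kg.
Stage 1: m₀ = 25,487 kg, m_f = 25,487 − 18,500 = 6,987 kg; Δv = 331×9.81×ln(3.648) = 3247.1×1.2941 ≈ 4202 m/s.
Stage 2: m₀ = 4,077 kg, m_f = 4,077 − 3,130 = 947 kg; Δv = 267×9.81×ln(4.305) = 2619.3×1.4598 ≈ 3824 m/s.
Total Δv = 4202 + 3824 = 8026 m/s.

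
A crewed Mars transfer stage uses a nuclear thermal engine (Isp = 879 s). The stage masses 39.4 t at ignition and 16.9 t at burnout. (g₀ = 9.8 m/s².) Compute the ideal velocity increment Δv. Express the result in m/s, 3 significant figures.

Δv ≈ 7290 m/s

v_e = Isp · g₀ = 879 × 9.8 = 8614.2 m/s.
Δv = v_e · ln(m₀/m_f) = 8614.2 × ln(2.331) = 8614.2 × 0.8465 ≈ 7291.5 m/s.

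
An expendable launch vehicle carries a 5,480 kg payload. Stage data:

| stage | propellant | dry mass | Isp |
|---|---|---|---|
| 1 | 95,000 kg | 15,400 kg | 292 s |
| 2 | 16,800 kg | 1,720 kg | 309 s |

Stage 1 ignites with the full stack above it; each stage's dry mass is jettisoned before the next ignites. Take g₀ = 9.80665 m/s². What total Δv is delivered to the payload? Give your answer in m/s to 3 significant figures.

Ignition mass of stage 1 = 95,000+15,400 + 16,800+1,720 + 5,480 = 134,400 kg.
Stage 1: m₀ = 134,400 kg, m_f = 134,400 − 95,000 = 39,400 kg; Δv = 292×9.80665×ln(3.411) = 2863.5×1.2271 ≈ 3514 m/s.
Stage 2: m₀ = 24,000 kg, m_f = 24,000 − 16,800 = 7,200 kg; Δv = 309×9.80665×ln(3.333) = 3030.3×1.2040 ≈ 3648 m/s.
Total Δv = 3514 + 3648 = 7162 m/s.

Δv ≈ 7160 m/s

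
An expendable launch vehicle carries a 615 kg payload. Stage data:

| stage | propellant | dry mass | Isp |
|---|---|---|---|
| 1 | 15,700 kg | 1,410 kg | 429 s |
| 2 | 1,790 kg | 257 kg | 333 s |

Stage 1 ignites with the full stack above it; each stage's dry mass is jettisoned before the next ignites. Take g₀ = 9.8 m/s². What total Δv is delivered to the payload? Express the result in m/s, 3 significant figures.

Δv ≈ 10300 m/s

Ignition mass of stage 1 = 15,700+1,410 + 1,790+257 + 615 = 19,772 kg.
Stage 1: m₀ = 19,772 kg, m_f = 19,772 − 15,700 = 4,072 kg; Δv = 429×9.8×ln(4.856) = 4204.2×1.5801 ≈ 6643 m/s.
Stage 2: m₀ = 2,662 kg, m_f = 2,662 − 1,790 = 872 kg; Δv = 333×9.8×ln(3.053) = 3263.4×1.1160 ≈ 3642 m/s.
Total Δv = 6643 + 3642 = 10285 m/s.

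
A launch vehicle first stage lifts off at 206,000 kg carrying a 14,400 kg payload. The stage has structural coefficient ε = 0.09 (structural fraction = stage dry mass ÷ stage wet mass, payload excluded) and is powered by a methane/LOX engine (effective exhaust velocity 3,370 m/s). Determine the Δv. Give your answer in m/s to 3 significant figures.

Δv ≈ 6310 m/s

Stage wet mass = m₀ − payload = 206,000 − 14,400 = 191,600 kg.
Stage dry mass = ε × stage wet mass = 0.09 × 191,600 = 17,244 kg.
Burnout mass m_f = stage dry + payload = 17,244 + 14,400 = 31,644 kg.
From the ideal rocket equation, Δv = v_e · ln(206,000/31,644) = 3370.0 × ln(6.51) = 3370.0 × 1.8733 ≈ 6313 m/s.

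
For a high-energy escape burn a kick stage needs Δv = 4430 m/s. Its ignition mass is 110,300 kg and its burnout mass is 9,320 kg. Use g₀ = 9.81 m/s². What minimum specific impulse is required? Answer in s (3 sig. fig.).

ln(m₀/m_f) = ln(110300/9320) = ln(11.83) = 2.4710.
Rocket equation: v_e = Δv / ln(m₀/m_f) = 4430 / 2.4710 = 1792.8 m/s.
Isp = v_e / g₀ = 1792.8 / 9.81 = 182.7 s.

Isp ≈ 183 s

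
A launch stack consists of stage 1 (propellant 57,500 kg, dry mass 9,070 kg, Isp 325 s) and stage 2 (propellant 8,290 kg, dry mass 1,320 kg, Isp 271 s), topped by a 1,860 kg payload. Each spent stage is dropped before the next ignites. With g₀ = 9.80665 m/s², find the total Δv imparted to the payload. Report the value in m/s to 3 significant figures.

Ignition mass of stage 1 = 57,500+9,070 + 8,290+1,320 + 1,860 = 78,040 kg.
Stage 1: m₀ = 78,040 kg, m_f = 78,040 − 57,500 = 20,540 kg; Δv = 325×9.80665×ln(3.799) = 3187.2×1.3348 ≈ 4254 m/s.
Stage 2: m₀ = 11,470 kg, m_f = 11,470 − 8,290 = 3,180 kg; Δv = 271×9.80665×ln(3.607) = 2657.6×1.2829 ≈ 3409 m/s.
Total Δv = 4254 + 3409 = 7663 m/s.

Δv ≈ 7660 m/s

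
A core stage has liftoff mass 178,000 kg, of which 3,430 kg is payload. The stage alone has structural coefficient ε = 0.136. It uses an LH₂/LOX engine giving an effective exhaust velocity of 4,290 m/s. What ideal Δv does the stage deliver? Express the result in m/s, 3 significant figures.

Stage wet mass = m₀ − payload = 178,000 − 3,430 = 174,570 kg.
Stage dry mass = ε × stage wet mass = 0.136 × 174,570 = 23,741.5 kg.
Burnout mass m_f = stage dry + payload = 23,741.5 + 3,430 = 27,171.5 kg.
Using Δv = v_e ln(m₀/m_f): Δv = v_e · ln(178,000/27,171.5) = 4290.0 × ln(6.551) = 4290.0 × 1.8796 ≈ 8064 m/s.

Δv ≈ 8060 m/s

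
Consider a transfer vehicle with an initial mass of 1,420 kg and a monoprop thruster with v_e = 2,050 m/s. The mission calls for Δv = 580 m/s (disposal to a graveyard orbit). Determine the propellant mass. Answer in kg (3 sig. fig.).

m₀/m_f = exp(Δv / v_e) = exp(580 / 2050.0) = exp(0.2829) = 1.3270.
m_f = 1,420 / 1.3270 = 1,070.08 kg, so propellant = m₀ − m_f = 1,420 − 1,070.08 = 349.92 kg.

propellant mass ≈ 350 kg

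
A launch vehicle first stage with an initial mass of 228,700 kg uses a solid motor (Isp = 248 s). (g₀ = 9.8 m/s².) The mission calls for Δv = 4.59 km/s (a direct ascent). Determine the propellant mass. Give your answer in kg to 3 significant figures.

propellant mass ≈ 194000 kg

v_e = Isp · g₀ = 248 × 9.8 = 2430.4 m/s.
m₀/m_f = exp(Δv / v_e) = exp(4590 / 2430.4) = exp(1.8886) = 6.6100.
m_f = 228,700 / 6.6100 = 34,599.1 kg, so propellant = m₀ − m_f = 228,700 − 34,599.1 = 194,100.9 kg.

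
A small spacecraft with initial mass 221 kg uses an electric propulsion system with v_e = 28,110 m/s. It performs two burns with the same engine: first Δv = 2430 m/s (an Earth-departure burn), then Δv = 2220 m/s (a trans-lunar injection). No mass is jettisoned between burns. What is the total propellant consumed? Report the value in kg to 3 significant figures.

After the first burn: m = 221 × exp(−2430/28110.0) = 221 × 0.91718 = 202.697 kg.
After the second burn: m = 202.697 × exp(−2220/28110.0) = 202.697 × 0.92406 = 187.304 kg.
Total propellant = m₀ − m_final = 221 − 187.304 = 33.696 kg.

total propellant consumed ≈ 33.7 kg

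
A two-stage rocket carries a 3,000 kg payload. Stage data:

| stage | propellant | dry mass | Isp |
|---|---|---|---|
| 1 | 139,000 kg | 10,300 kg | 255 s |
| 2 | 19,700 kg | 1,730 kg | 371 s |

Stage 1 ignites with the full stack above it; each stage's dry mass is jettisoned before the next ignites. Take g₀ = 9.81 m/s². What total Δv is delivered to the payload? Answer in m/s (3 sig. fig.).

Δv ≈ 10000 m/s

Ignition mass of stage 1 = 139,000+10,300 + 19,700+1,730 + 3,000 = 173,730 kg.
Stage 1: m₀ = 173,730 kg, m_f = 173,730 − 139,000 = 34,730 kg; Δv = 255×9.81×ln(5.002) = 2501.6×1.6099 ≈ 4027 m/s.
Stage 2: m₀ = 24,430 kg, m_f = 24,430 − 19,700 = 4,730 kg; Δv = 371×9.81×ln(5.165) = 3639.5×1.6419 ≈ 5976 m/s.
Total Δv = 4027 + 5976 = 10003 m/s.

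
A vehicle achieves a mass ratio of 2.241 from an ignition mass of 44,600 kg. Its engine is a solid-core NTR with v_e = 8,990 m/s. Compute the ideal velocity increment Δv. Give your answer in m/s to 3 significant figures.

Δv ≈ 7250 m/s

From the ideal rocket equation, Δv = v_e · ln(2.241) = 8990.0 × 0.8069 ≈ 7254.2 m/s.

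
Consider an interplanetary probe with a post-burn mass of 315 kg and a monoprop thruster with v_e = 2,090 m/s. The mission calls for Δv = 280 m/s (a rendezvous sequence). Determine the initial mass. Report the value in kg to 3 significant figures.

Rocket equation: m₀/m_f = exp(Δv / v_e) = exp(280 / 2090.0) = exp(0.1340) = 1.1434.
m₀ = m_f × 1.1434 = 315 × 1.1434 = 360.171 kg.

initial mass ≈ 360 kg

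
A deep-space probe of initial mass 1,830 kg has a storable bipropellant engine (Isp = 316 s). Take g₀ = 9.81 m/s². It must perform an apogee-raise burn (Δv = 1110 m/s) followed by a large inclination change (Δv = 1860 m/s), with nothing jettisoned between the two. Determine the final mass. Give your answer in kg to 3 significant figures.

v_e = Isp · g₀ = 316 × 9.81 = 3100.0 m/s.
After the first burn: m = 1830 × exp(−1110/3100.0) = 1830 × 0.69902 = 1,279.21 kg.
After the second burn: m = 1,279.21 × exp(−1860/3100.0) = 1,279.21 × 0.54881 = 702.043 kg.

final mass ≈ 702 kg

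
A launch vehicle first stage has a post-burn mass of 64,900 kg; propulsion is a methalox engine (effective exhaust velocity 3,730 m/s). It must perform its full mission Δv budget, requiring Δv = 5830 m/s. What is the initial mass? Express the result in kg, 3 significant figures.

Rocket equation: m₀/m_f = exp(Δv / v_e) = exp(5830 / 3730.0) = exp(1.5630) = 4.7731.
m₀ = m_f × 4.7731 = 64,900 × 4.7731 = 309,774 kg.

initial mass ≈ 310000 kg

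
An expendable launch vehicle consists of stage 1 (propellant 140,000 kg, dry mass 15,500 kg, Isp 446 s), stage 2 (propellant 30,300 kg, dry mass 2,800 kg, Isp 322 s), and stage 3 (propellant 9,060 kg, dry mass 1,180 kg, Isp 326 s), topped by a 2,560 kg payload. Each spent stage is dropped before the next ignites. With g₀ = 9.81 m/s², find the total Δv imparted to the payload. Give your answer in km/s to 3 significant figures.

Δv ≈ 12.5 km/s

Ignition mass of stage 1 = 140,000+15,500 + 30,300+2,800 + 9,060+1,180 + 2,560 = 201,400 kg.
Stage 1: m₀ = 201,400 kg, m_f = 201,400 − 140,000 = 61,400 kg; Δv = 446×9.81×ln(3.28) = 4375.3×1.1879 ≈ 5197 m/s.
Stage 2: m₀ = 45,900 kg, m_f = 45,900 − 30,300 = 15,600 kg; Δv = 322×9.81×ln(2.942) = 3158.8×1.0792 ≈ 3409 m/s.
Stage 3: m₀ = 12,800 kg, m_f = 12,800 − 9,060 = 3,740 kg; Δv = 326×9.81×ln(3.422) = 3198.1×1.2304 ≈ 3935 m/s.
Total Δv = 5197 + 3409 + 3935 = 12541 m/s.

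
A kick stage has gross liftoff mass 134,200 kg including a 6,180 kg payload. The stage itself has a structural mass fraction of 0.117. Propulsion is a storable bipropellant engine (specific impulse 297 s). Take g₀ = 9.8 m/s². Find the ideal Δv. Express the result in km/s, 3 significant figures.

Δv ≈ 5.38 km/s

Stage wet mass = m₀ − payload = 134,200 − 6,180 = 128,020 kg.
Stage dry mass = ε × stage wet mass = 0.117 × 128,020 = 14,978.3 kg.
Burnout mass m_f = stage dry + payload = 14,978.3 + 6,180 = 21,158.3 kg.
v_e = Isp · g₀ = 297 × 9.8 = 2910.6 m/s.
Using Δv = v_e ln(m₀/m_f): Δv = v_e · ln(134,200/21,158.3) = 2910.6 × ln(6.343) = 2910.6 × 1.8473 ≈ 5377 m/s.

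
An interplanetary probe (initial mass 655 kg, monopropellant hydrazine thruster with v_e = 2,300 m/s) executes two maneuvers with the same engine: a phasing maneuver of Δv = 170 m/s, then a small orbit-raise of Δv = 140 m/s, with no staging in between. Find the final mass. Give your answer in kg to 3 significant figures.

final mass ≈ 572 kg

After the first burn: m = 655 × exp(−170/2300.0) = 655 × 0.92875 = 608.331 kg.
After the second burn: m = 608.331 × exp(−140/2300.0) = 608.331 × 0.94095 = 572.409 kg.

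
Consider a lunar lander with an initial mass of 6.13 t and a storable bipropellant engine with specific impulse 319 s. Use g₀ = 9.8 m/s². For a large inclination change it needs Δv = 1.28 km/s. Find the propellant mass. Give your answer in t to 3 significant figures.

v_e = Isp · g₀ = 319 × 9.8 = 3126.2 m/s.
Using Δv = v_e ln(m₀/m_f): m₀/m_f = exp(Δv / v_e) = exp(1280 / 3126.2) = exp(0.4094) = 1.5060.
m_f = 6.13 / 1.5060 = 4.07039 t, so propellant = m₀ − m_f = 6.13 − 4.07039 = 2.05961 t.

propellant mass ≈ 2.06 t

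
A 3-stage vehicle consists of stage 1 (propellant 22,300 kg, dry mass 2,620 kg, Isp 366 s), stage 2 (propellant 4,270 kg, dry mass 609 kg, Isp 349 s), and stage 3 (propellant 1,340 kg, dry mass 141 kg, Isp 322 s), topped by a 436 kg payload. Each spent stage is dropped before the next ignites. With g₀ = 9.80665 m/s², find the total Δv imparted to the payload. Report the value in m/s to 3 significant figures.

Ignition mass of stage 1 = 22,300+2,620 + 4,270+609 + 1,340+141 + 436 = 31,716 kg.
Stage 1: m₀ = 31,716 kg, m_f = 31,716 − 22,300 = 9,416 kg; Δv = 366×9.80665×ln(3.368) = 3589.2×1.2144 ≈ 4359 m/s.
Stage 2: m₀ = 6,796 kg, m_f = 6,796 − 4,270 = 2,526 kg; Δv = 349×9.80665×ln(2.69) = 3422.5×0.9897 ≈ 3387 m/s.
Stage 3: m₀ = 1,917 kg, m_f = 1,917 − 1,340 = 577 kg; Δv = 322×9.80665×ln(3.322) = 3157.7×1.2007 ≈ 3791 m/s.
Total Δv = 4359 + 3387 + 3791 = 11537 m/s.

Δv ≈ 11500 m/s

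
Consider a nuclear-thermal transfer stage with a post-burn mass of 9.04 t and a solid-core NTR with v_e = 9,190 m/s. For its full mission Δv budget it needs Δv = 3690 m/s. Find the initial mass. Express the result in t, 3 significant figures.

initial mass ≈ 13.5 t

m₀/m_f = exp(Δv / v_e) = exp(3690 / 9190.0) = exp(0.4015) = 1.4941.
m₀ = m_f × 1.4941 = 9.04 × 1.4941 = 13.5067 t.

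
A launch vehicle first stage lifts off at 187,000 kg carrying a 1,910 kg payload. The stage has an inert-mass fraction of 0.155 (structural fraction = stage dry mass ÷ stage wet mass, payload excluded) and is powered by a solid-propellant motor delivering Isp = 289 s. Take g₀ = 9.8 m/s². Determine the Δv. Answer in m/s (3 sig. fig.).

Stage wet mass = m₀ − payload = 187,000 − 1,910 = 185,090 kg.
Stage dry mass = ε × stage wet mass = 0.155 × 185,090 = 28,689 kg.
Burnout mass m_f = stage dry + payload = 28,689 + 1,910 = 30,599 kg.
v_e = Isp · g₀ = 289 × 9.8 = 2832.2 m/s.
From the ideal rocket equation, Δv = v_e · ln(187,000/30,599) = 2832.2 × ln(6.111) = 2832.2 × 1.8101 ≈ 5127 m/s.

Δv ≈ 5130 m/s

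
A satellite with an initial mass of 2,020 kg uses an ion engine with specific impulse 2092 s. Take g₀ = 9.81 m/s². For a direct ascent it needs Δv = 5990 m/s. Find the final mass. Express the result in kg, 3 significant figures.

v_e = Isp · g₀ = 2092 × 9.81 = 20522.5 m/s.
From the ideal rocket equation, m₀/m_f = exp(Δv / v_e) = exp(5990 / 20522.5) = exp(0.2919) = 1.3389.
m_f = m₀ / 1.3389 = 2,020 / 1.3389 = 1,508.7 kg.

final mass ≈ 1510 kg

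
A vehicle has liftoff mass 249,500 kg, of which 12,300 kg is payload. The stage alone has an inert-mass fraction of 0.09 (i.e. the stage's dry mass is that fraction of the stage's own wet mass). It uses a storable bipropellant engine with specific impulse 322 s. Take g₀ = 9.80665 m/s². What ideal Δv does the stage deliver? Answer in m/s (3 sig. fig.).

Δv ≈ 6330 m/s

Stage wet mass = m₀ − payload = 249,500 − 12,300 = 237,200 kg.
Stage dry mass = ε × stage wet mass = 0.09 × 237,200 = 21,348 kg.
Burnout mass m_f = stage dry + payload = 21,348 + 12,300 = 33,648 kg.
v_e = Isp · g₀ = 322 × 9.80665 = 3157.7 m/s.
By the Tsiolkovsky rocket equation, Δv = v_e · ln(249,500/33,648) = 3157.7 × ln(7.415) = 3157.7 × 2.0035 ≈ 6327 m/s.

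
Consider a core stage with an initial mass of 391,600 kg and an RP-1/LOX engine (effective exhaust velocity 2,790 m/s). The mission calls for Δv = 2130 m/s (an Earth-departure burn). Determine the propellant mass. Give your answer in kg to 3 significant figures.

propellant mass ≈ 209000 kg

From the ideal rocket equation, m₀/m_f = exp(Δv / v_e) = exp(2130 / 2790.0) = exp(0.7634) = 2.1456.
m_f = 391,600 / 2.1456 = 182,513 kg, so propellant = m₀ − m_f = 391,600 − 182,513 = 209,087 kg.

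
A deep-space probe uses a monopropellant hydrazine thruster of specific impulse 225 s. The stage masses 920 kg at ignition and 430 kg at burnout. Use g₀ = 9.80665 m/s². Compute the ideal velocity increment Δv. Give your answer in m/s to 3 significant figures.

v_e = Isp · g₀ = 225 × 9.80665 = 2206.5 m/s.
From the ideal rocket equation, Δv = v_e · ln(m₀/m_f) = 2206.5 × ln(2.14) = 2206.5 × 0.7606 ≈ 1678.2 m/s.

Δv ≈ 1680 m/s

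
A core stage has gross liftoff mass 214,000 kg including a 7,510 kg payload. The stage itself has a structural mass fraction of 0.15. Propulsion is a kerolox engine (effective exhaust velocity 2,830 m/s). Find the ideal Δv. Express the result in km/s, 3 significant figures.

Δv ≈ 4.86 km/s

Stage wet mass = m₀ − payload = 214,000 − 7,510 = 206,490 kg.
Stage dry mass = ε × stage wet mass = 0.15 × 206,490 = 30,973.5 kg.
Burnout mass m_f = stage dry + payload = 30,973.5 + 7,510 = 38,483.5 kg.
From the ideal rocket equation, Δv = v_e · ln(214,000/38,483.5) = 2830.0 × ln(5.561) = 2830.0 × 1.7157 ≈ 4856 m/s.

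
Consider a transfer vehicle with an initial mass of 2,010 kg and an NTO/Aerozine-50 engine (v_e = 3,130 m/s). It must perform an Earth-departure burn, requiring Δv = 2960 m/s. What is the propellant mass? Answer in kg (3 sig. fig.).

m₀/m_f = exp(Δv / v_e) = exp(2960 / 3130.0) = exp(0.9457) = 2.5746.
m_f = 2,010 / 2.5746 = 780.704 kg, so propellant = m₀ − m_f = 2,010 − 780.704 = 1,229.296 kg.

propellant mass ≈ 1230 kg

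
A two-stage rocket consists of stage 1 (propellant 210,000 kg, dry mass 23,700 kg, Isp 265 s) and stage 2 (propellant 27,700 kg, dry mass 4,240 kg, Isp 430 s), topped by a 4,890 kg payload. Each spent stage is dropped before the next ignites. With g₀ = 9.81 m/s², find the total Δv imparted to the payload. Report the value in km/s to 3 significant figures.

Ignition mass of stage 1 = 210,000+23,700 + 27,700+4,240 + 4,890 = 270,530 kg.
Stage 1: m₀ = 270,530 kg, m_f = 270,530 − 210,000 = 60,530 kg; Δv = 265×9.81×ln(4.469) = 2599.7×1.4972 ≈ 3892 m/s.
Stage 2: m₀ = 36,830 kg, m_f = 36,830 − 27,700 = 9,130 kg; Δv = 430×9.81×ln(4.034) = 4218.3×1.3947 ≈ 5883 m/s.
Total Δv = 3892 + 5883 = 9775 m/s.

Δv ≈ 9.78 km/s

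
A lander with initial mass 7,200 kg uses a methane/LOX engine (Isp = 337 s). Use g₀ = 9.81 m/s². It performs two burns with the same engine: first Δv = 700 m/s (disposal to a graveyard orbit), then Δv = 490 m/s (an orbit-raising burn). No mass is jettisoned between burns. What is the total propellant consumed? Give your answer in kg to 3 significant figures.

v_e = Isp · g₀ = 337 × 9.81 = 3306.0 m/s.
After the first burn: m = 7200 × exp(−700/3306.0) = 7200 × 0.80918 = 5,826.1 kg.
After the second burn: m = 5,826.1 × exp(−490/3306.0) = 5,826.1 × 0.86224 = 5,023.5 kg.
Total propellant = m₀ − m_final = 7200 − 5,023.5 = 2,176.5 kg.

total propellant consumed ≈ 2180 kg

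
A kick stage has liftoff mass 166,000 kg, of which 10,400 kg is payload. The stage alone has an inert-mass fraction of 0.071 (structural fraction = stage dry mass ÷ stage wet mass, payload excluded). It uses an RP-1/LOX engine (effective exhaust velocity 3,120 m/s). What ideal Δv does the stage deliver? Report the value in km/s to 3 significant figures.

Stage wet mass = m₀ − payload = 166,000 − 10,400 = 155,600 kg.
Stage dry mass = ε × stage wet mass = 0.071 × 155,600 = 11,047.6 kg.
Burnout mass m_f = stage dry + payload = 11,047.6 + 10,400 = 21,447.6 kg.
Δv = v_e · ln(166,000/21,447.6) = 3120.0 × ln(7.74) = 3120.0 × 2.0464 ≈ 6385 m/s.

Δv ≈ 6.38 km/s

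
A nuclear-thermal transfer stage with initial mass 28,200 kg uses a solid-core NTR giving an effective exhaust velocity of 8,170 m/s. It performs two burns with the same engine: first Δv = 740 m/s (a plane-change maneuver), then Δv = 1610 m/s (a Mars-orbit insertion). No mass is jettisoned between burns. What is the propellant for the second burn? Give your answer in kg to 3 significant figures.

propellant for the second burn ≈ 4610 kg

After the first burn: m = 28200 × exp(−740/8170.0) = 28200 × 0.91341 = 25,758.2 kg.
After the second burn: m = 25,758.2 × exp(−1610/8170.0) = 25,758.2 × 0.82114 = 21,151.1 kg.
Second-burn propellant = 25,758.2 − 21,151.1 = 4,607.1 kg.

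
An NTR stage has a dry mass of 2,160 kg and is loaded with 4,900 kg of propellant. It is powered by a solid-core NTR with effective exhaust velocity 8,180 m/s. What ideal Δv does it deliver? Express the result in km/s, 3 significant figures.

Δv ≈ 9.69 km/s

m₀ = m_dry + m_prop = 2,160 + 4,900 = 7,060 kg.
Rocket equation: Δv = v_e · ln(m₀/m_f) = 8180.0 × ln(3.269) = 8180.0 × 1.1843 ≈ 9687.9 m/s.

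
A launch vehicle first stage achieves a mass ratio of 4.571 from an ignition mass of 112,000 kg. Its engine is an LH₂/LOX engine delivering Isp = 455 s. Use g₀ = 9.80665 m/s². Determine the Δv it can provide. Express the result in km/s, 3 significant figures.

Δv ≈ 6.78 km/s

v_e = Isp · g₀ = 455 × 9.80665 = 4462.0 m/s.
Δv = v_e · ln(4.571) = 4462.0 × 1.5197 ≈ 6781.1 m/s.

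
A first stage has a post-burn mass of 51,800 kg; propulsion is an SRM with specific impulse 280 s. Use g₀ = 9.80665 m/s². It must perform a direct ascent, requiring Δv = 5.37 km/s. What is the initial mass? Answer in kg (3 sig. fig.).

initial mass ≈ 366000 kg

v_e = Isp · g₀ = 280 × 9.80665 = 2745.9 m/s.
By the Tsiolkovsky rocket equation, m₀/m_f = exp(Δv / v_e) = exp(5370 / 2745.9) = exp(1.9557) = 7.0687.
m₀ = m_f × 7.0687 = 51,800 × 7.0687 = 366,159 kg.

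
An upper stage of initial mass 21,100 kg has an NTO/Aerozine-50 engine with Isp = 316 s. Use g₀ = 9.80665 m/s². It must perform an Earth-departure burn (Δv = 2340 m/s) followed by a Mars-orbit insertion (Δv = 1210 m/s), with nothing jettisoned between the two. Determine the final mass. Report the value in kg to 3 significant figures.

final mass ≈ 6710 kg

v_e = Isp · g₀ = 316 × 9.80665 = 3098.9 m/s.
After the first burn: m = 21100 × exp(−2340/3098.9) = 21100 × 0.46996 = 9,916.16 kg.
After the second burn: m = 9,916.16 × exp(−1210/3098.9) = 9,916.16 × 0.67674 = 6,710.66 kg.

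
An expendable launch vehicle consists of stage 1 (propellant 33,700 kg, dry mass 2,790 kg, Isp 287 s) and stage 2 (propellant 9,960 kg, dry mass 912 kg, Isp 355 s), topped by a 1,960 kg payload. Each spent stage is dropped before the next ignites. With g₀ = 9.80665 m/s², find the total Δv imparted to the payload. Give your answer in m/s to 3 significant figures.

Ignition mass of stage 1 = 33,700+2,790 + 9,960+912 + 1,960 = 49,322 kg.
Stage 1: m₀ = 49,322 kg, m_f = 49,322 − 33,700 = 15,622 kg; Δv = 287×9.80665×ln(3.157) = 2814.5×1.1497 ≈ 3236 m/s.
Stage 2: m₀ = 12,832 kg, m_f = 12,832 − 9,960 = 2,872 kg; Δv = 355×9.80665×ln(4.468) = 3481.4×1.4969 ≈ 5211 m/s.
Total Δv = 3236 + 5211 = 8447 m/s.

Δv ≈ 8450 m/s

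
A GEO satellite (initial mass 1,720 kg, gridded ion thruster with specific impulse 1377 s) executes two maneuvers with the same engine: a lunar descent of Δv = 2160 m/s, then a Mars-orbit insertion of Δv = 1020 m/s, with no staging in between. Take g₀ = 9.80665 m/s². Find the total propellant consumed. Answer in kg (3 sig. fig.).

v_e = Isp · g₀ = 1377 × 9.80665 = 13503.8 m/s.
After the first burn: m = 1720 × exp(−2160/13503.8) = 1720 × 0.85218 = 1,465.75 kg.
After the second burn: m = 1,465.75 × exp(−1020/13503.8) = 1,465.75 × 0.92725 = 1,359.12 kg.
Total propellant = m₀ − m_final = 1720 − 1,359.12 = 360.88 kg.

total propellant consumed ≈ 361 kg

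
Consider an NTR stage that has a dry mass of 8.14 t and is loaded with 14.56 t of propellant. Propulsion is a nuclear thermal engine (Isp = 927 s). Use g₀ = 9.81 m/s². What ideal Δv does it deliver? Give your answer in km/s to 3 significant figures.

v_e = Isp · g₀ = 927 × 9.81 = 9093.9 m/s.
m₀ = m_dry + m_prop = 8.14 + 14.56 = 22.7 t.
By the Tsiolkovsky rocket equation, Δv = v_e · ln(m₀/m_f) = 9093.9 × ln(2.789) = 9093.9 × 1.0256 ≈ 9326.4 m/s.

Δv ≈ 9.33 km/s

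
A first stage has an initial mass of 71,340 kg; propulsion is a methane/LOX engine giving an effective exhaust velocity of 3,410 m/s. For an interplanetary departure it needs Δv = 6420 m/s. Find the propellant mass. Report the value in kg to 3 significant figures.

propellant mass ≈ 60500 kg

m₀/m_f = exp(Δv / v_e) = exp(6420 / 3410.0) = exp(1.8827) = 6.5712.
m_f = 71,340 / 6.5712 = 10,856.5 kg, so propellant = m₀ − m_f = 71,340 − 10,856.5 = 60,483.5 kg.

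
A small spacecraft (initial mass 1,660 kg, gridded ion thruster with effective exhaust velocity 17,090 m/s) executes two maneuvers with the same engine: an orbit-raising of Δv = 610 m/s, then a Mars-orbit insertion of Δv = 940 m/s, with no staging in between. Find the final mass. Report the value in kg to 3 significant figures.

After the first burn: m = 1660 × exp(−610/17090.0) = 1660 × 0.96494 = 1,601.8 kg.
After the second burn: m = 1,601.8 × exp(−940/17090.0) = 1,601.8 × 0.94648 = 1,516.07 kg.

final mass ≈ 1520 kg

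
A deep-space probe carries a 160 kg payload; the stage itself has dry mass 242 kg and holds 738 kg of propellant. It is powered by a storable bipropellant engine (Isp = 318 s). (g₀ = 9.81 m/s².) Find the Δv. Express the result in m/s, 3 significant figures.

Δv ≈ 3250 m/s

v_e = Isp · g₀ = 318 × 9.81 = 3119.6 m/s.
m₀ = payload + dry + propellant = 160 + 242 + 738 = 1,140 kg.
m_f = payload + dry = 160 + 242 = 402 kg.
By the Tsiolkovsky rocket equation, Δv = v_e · ln(m₀/m_f) = 3119.6 × ln(2.836) = 3119.6 × 1.0423 ≈ 3251.6 m/s.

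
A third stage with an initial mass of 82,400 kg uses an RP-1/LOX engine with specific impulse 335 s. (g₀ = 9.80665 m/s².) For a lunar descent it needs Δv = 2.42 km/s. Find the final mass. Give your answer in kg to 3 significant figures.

final mass ≈ 39400 kg

v_e = Isp · g₀ = 335 × 9.80665 = 3285.2 m/s.
m₀/m_f = exp(Δv / v_e) = exp(2420 / 3285.2) = exp(0.7366) = 2.0889.
m_f = m₀ / 2.0889 = 82,400 / 2.0889 = 39,446.6 kg.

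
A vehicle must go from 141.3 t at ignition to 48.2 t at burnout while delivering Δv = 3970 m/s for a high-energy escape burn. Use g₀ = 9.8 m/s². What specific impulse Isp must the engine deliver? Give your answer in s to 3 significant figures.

Isp ≈ 377 s

ln(m₀/m_f) = ln(141300/48200) = ln(2.932) = 1.0755.
By the Tsiolkovsky rocket equation, v_e = Δv / ln(m₀/m_f) = 3970 / 1.0755 = 3691.2 m/s.
Isp = v_e / g₀ = 3691.2 / 9.8 = 376.7 s.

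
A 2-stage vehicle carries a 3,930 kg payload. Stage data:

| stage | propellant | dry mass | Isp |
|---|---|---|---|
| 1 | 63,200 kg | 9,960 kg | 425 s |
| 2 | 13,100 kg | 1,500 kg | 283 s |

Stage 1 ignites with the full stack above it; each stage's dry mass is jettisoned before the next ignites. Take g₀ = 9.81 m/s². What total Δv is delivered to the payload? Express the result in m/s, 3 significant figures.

Ignition mass of stage 1 = 63,200+9,960 + 13,100+1,500 + 3,930 = 91,690 kg.
Stage 1: m₀ = 91,690 kg, m_f = 91,690 − 63,200 = 28,490 kg; Δv = 425×9.81×ln(3.218) = 4169.2×1.1689 ≈ 4873 m/s.
Stage 2: m₀ = 18,530 kg, m_f = 18,530 − 13,100 = 5,430 kg; Δv = 283×9.81×ln(3.413) = 2776.2×1.2275 ≈ 3408 m/s.
Total Δv = 4873 + 3408 = 8281 m/s.

Δv ≈ 8280 m/s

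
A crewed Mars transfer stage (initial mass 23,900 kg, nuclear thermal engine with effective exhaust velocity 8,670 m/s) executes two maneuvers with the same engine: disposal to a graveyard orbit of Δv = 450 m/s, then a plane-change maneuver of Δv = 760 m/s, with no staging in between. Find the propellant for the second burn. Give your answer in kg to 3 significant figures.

propellant for the second burn ≈ 1900 kg

After the first burn: m = 23900 × exp(−450/8670.0) = 23900 × 0.94942 = 22,691.1 kg.
After the second burn: m = 22,691.1 × exp(−760/8670.0) = 22,691.1 × 0.91607 = 20,786.6 kg.
Second-burn propellant = 22,691.1 − 20,786.6 = 1,904.5 kg.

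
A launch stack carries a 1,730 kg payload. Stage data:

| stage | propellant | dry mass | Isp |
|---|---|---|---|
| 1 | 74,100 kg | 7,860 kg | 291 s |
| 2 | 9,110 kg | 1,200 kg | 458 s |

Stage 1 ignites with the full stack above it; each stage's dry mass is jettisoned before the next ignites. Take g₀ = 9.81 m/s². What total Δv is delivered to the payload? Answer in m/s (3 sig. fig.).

Δv ≈ 10800 m/s

Ignition mass of stage 1 = 74,100+7,860 + 9,110+1,200 + 1,730 = 94,000 kg.
Stage 1: m₀ = 94,000 kg, m_f = 94,000 − 74,100 = 19,900 kg; Δv = 291×9.81×ln(4.724) = 2854.7×1.5526 ≈ 4432 m/s.
Stage 2: m₀ = 12,040 kg, m_f = 12,040 − 9,110 = 2,930 kg; Δv = 458×9.81×ln(4.109) = 4493.0×1.4132 ≈ 6350 m/s.
Total Δv = 4432 + 6350 = 10782 m/s.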